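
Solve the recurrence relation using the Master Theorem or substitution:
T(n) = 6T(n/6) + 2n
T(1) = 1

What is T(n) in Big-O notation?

By Master Theorem: a=6, b=6, f(n)=2n. Since log_6(6) = 1 and f(n) = Θ(n^1), Case 2 applies. T(n) = O(n log n).

Answer: O(n log n)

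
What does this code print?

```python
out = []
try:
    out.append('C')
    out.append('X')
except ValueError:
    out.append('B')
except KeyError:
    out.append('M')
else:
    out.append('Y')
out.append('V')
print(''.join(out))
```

Execution trace: 'C' (try body) → 'X' (try body, no exception) → 'Y' (else) → 'V' (after the try/except). Output: CXYV

Answer: CXYV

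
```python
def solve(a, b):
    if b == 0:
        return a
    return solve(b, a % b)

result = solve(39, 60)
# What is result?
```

solve(39, 60) -> solve(60, 39) -> solve(39, 21) -> solve(21, 18) -> solve(18, 3) -> solve(3, 0) -> 3

Answer: 3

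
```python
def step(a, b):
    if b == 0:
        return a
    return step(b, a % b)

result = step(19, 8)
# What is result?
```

step(19, 8) -> step(8, 3) -> step(3, 2) -> step(2, 1) -> step(1, 0) -> 1

Answer: 1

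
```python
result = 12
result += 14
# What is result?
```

Trace:
`result = 12` → result = 12
`result += 14` → result = 26
So result = 26

Answer: 26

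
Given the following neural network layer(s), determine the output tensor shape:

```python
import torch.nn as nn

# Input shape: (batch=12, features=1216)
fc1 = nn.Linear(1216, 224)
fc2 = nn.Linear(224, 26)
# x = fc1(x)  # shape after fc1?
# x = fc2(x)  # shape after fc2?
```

Input: (12, 1216) -> after fc1: (12, 224) -> Output: (12, 26)

Answer: (12, 26)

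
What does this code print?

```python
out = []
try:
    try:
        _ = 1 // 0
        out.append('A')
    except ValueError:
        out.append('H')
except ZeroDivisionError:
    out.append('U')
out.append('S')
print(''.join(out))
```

Execution trace: 'U' (outer except ZeroDivisionError) → 'S' (after the try/except). Output: US

Answer: US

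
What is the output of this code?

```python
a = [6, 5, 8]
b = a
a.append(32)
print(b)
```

Key concept: basic list aliasing.
Step by step:
`a = [6, 5, 8]` → a = [6, 5, 8]
`b = a` → b = [6, 5, 8] (same object as a)
`a.append(32)` → a = [6, 5, 8, 32] (same object as b); b = [6, 5, 8, 32] (same object as a)
`print(b)` → prints [6, 5, 8, 32]

Answer: [6, 5, 8, 32]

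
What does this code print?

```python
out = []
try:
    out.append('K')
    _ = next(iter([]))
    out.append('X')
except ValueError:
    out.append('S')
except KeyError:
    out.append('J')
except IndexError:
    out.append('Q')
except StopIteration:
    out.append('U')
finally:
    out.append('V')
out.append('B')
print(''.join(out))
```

Execution trace: 'K' (try body) → 'U' (except StopIteration) → 'V' (finally) → 'B' (after the try/except). Output: KUVB

Answer: KUVB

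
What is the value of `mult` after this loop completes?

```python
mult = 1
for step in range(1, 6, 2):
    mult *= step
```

Product of 1, 3, 5, ... up to 5
`mult` takes the values: 1 → 3 → 15

Answer: 15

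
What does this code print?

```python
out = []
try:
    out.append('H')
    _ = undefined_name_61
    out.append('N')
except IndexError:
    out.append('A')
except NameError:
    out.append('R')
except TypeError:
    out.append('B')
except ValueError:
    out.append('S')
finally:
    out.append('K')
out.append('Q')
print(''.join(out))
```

Execution trace: 'H' (try body) → 'R' (except NameError) → 'K' (finally) → 'Q' (after the try/except). Output: HRKQ

Answer: HRKQ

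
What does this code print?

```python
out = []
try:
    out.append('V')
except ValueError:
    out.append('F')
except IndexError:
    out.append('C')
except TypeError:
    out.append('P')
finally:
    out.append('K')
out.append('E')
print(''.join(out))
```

Execution trace: 'V' (try body, no exception) → 'K' (finally) → 'E' (after the try/except). Output: VKE

Answer: VKE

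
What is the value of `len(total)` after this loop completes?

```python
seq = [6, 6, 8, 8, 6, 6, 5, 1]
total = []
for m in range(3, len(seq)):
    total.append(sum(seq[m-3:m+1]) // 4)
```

Number of 4-element averages
`total` takes the values: [] → [7] → [7, 7] → [7, 7, 7] → [7, 7, 7, 6] → [7, 7, 7, 6, 4]
So `len(total)` = 5

Answer: 5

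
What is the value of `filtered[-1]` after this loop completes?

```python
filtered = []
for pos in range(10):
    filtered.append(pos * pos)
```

Last element of squares 0 to 9
`filtered` takes the values: [] → [0] → [0, 1] → [0, 1, 4] → [0, 1, 4, 9] → [0, 1, 4, 9, 16] → [0, 1, 4, 9, 16, 25] → [0, 1, 4, 9, 16, 25, 36] → [0, 1, 4, 9, 16, 25, 36, 49] → [0, 1, 4, 9, 16, 25, 36, 49, 64] → [0, 1, 4, 9, 16, 25, 36, 49, 64, 81]
So `filtered[-1]` = 81

Answer: 81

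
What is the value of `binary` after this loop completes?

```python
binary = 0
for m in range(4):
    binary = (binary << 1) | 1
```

Build 4 consecutive 1-bits: 0b1111
`binary` takes the values: 0 → 1 → 3 → 7 → 15

Answer: 15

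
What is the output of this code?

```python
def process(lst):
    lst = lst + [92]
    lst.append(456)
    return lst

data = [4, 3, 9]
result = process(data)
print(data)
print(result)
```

Key concept: rebinding parameter vs mutation.
Step by step:
`data = [4, 3, 9]` → data = [4, 3, 9]
`result = process(data)` → result = [4, 3, 9, 92, 456]
`print(data)` → prints [4, 3, 9]
`print(result)` → prints [4, 3, 9, 92, 456]

Answer:
[4, 3, 9]
[4, 3, 9, 92, 456]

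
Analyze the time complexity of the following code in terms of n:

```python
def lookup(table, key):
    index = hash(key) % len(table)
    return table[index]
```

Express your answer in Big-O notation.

This is Hash table lookup (average case). Time complexity: O(1).

Answer: O(1)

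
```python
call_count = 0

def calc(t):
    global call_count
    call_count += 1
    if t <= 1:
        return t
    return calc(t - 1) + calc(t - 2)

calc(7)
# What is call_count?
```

Calls(t) = 1 + Calls(t-1) + Calls(t-2); Calls(0)=Calls(1)=1. For t=7 this gives 41.

Answer: 41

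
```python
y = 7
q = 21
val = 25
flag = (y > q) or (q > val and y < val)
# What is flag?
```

Trace:
`y = 7` → y = 7
`q = 21` → q = 21
`val = 25` → val = 25
`flag = (y > q) or (q > val and y < val)` → flag = False
So flag = False

Answer: False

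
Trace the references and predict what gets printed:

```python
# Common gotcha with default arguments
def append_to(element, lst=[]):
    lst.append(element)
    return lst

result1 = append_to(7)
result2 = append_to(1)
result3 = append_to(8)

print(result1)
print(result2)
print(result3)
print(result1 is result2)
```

Key concept: mutable default argument gotcha.
Step by step:
`result1 = append_to(7)` → result1 = [7]
`result2 = append_to(1)` → result1 = [7, 1] (same object as result2); result2 = [7, 1] (same object as result1)
`result3 = append_to(8)` → result1 = [7, 1, 8] (same object as result2, result3); result2 = [7, 1, 8] (same object as result1, result3); result3 = [7, 1, 8] (same object as result1, result2)
`print(result1)` → prints [7, 1, 8]
`print(result2)` → prints [7, 1, 8]
`print(result3)` → prints [7, 1, 8]
`print(result1 is result2)` → prints True

Answer:
[7, 1, 8]
[7, 1, 8]
[7, 1, 8]
True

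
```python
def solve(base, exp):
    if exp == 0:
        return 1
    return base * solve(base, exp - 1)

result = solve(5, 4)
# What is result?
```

solve(5, 4) = 5 * 5 * 5 * 5 = 625

Answer: 625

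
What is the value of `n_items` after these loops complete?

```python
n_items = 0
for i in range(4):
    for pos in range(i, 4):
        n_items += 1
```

Upper triangle: 4 + 3 + ... + 1
`n_items` takes the values: 0 → 1 → 2 → 3 → 4 → 5 → 6 → 7 → 8 → 9 → 10

Answer: 10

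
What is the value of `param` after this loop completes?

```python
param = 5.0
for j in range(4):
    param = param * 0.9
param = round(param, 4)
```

Exponential decay: 5.0 * 0.9^4
`param` takes the values: 5.0 → 4.5 → 4.05 → 3.645 → 3.2805

Answer: 3.2805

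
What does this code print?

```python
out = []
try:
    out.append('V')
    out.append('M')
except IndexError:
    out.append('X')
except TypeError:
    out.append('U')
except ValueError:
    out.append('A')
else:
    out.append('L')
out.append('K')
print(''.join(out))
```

Execution trace: 'V' (try body) → 'M' (try body, no exception) → 'L' (else) → 'K' (after the try/except). Output: VMLK

Answer: VMLK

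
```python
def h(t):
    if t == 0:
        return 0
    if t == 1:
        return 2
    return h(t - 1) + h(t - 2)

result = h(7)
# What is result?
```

Build up from base cases: h(0)=0, h(1)=2, h(2)=2, h(3)=4, h(4)=6, h(5)=10, h(6)=16, ..., h(7)=26

Answer: 26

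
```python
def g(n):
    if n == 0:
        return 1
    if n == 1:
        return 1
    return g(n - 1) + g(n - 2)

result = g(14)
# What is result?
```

Build up from base cases: g(0)=1, g(1)=1, g(2)=2, g(3)=3, g(4)=5, g(5)=8, g(6)=13, ..., g(14)=610

Answer: 610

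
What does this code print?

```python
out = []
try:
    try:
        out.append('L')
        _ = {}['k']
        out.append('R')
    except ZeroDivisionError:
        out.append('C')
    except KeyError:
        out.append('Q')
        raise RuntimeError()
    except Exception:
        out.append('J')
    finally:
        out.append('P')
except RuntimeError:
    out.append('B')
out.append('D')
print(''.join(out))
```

Execution trace: 'L' (inner try body) → 'Q' (inner except KeyError) → 'P' (inner finally) → 'B' (outer except RuntimeError) → 'D' (after the try/except). Output: LQPBD

Answer: LQPBD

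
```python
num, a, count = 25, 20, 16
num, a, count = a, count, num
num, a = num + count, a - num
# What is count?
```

Trace:
`num, a, count = 25, 20, 16` → num = 25; a = 20; count = 16
`num, a, count = a, count, num` → num = 20; a = 16; count = 25
`num, a = num + count, a - num` → num = 45; a = -4
So count = 25

Answer: 25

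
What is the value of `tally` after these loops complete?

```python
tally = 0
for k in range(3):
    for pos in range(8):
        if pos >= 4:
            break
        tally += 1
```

Inner breaks at 4, outer runs 3 times
`tally` takes the values: 0 → 1 → 2 → 3 → 4 → 5 → 6 → 7 → 8 → 9 → 10 → 11 → 12

Answer: 12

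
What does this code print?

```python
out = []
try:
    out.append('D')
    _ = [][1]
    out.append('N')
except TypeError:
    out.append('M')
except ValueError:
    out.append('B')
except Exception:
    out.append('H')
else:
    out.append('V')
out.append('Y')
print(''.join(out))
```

Execution trace: 'D' (try body) → 'H' (except Exception) → 'Y' (after the try/except). Output: DHY

Answer: DHY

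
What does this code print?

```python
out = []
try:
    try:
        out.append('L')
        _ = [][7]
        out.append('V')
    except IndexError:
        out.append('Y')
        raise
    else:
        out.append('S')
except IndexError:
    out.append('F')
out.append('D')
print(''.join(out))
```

Execution trace: 'L' (try body) → 'Y' (except IndexError) → 'F' (outer except IndexError) → 'D' (after the try/except). Output: LYFD

Answer: LYFD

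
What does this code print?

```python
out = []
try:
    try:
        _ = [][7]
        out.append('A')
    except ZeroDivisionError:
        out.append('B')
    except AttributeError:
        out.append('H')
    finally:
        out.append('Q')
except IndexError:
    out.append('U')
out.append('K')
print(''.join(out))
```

Execution trace: 'Q' (finally) → 'U' (outer except IndexError) → 'K' (after the try/except). Output: QUK

Answer: QUK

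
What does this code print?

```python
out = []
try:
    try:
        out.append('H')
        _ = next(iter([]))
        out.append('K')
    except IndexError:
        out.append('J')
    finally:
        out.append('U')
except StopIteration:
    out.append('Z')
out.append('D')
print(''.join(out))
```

Execution trace: 'H' (inner try body) → 'U' (inner finally) → 'Z' (outer except StopIteration) → 'D' (after the try/except). Output: HUZD

Answer: HUZD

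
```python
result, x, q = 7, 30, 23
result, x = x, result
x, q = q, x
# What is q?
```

Trace:
`result, x, q = 7, 30, 23` → result = 7; x = 30; q = 23
`result, x = x, result` → result = 30; x = 7
`x, q = q, x` → x = 23; q = 7
So q = 7

Answer: 7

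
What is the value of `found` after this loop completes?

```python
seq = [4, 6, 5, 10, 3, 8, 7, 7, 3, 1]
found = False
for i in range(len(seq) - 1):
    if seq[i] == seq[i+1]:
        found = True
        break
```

Check consecutive duplicates in [4, 6, 5, 10, 3, 8, 7, 7, 3, 1]
`found` takes the values: False → True

Answer: True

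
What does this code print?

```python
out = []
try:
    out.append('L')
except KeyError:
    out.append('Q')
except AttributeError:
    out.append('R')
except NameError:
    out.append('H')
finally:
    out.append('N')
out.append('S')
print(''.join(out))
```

Execution trace: 'L' (try body, no exception) → 'N' (finally) → 'S' (after the try/except). Output: LNS

Answer: LNS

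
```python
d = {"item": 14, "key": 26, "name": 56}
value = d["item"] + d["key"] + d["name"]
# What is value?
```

Trace:
`d = {"item": 14, "key": 26, "name": 56}` → d = {'item': 14, 'key': 26, 'name': 56}
`value = d["item"] + d["key"] + d["name"]` → value = 96
So value = 96

Answer: 96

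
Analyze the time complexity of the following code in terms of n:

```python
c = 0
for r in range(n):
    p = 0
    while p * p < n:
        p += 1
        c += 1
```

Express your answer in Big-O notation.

Each loop level contributes: n × √n. Multiplying the contributions gives O(n√n).

Answer: O(n√n)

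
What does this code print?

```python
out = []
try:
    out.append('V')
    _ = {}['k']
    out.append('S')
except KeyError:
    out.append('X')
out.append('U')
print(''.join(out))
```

Execution trace: 'V' (try body) → 'X' (except KeyError) → 'U' (after the try/except). Output: VXU

Answer: VXU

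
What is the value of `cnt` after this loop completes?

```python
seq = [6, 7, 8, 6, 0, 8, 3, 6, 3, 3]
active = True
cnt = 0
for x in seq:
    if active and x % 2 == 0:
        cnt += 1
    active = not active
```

Count even values at even positions
`cnt` takes the values: 0 → 1 → 2 → 3

Answer: 3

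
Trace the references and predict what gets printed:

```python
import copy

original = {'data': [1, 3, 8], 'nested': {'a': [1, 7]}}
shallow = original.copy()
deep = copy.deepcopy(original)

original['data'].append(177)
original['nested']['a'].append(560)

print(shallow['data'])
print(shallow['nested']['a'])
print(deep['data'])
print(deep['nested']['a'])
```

Key concept: comparing shallow vs deep copy.
Step by step:
`original = {'data': [1, 3, 8], 'nested': {'a': [1, 7]}}` → original = {'data': [1, 3, 8], 'nested': {'a': [1, 7]}}
`shallow = original.copy()` → shallow = {'data': [1, 3, 8], 'nested': {'a': [1, 7]}}
`deep = copy.deepcopy(original)` → deep = {'data': [1, 3, 8], 'nested': {'a': [1, 7]}}
`original['data'].append(177)` → original = {'data': [1, 3, 8, 177], 'nested': {'a': [1, 7]}}; shallow = {'data': [1, 3, 8, 177], 'nested': {'a': [1, 7]}}
`original['nested']['a'].append(560)` → original = {'data': [1, 3, 8, 177], 'nested': {'a': [1, 7, 560]}}; shallow = {'data': [1, 3, 8, 177], 'nested': {'a': [1, 7, 560]}}
`print(shallow['data'])` → prints [1, 3, 8, 177]
`print(shallow['nested']['a'])` → prints [1, 7, 560]
`print(deep['data'])` → prints [1, 3, 8]
`print(deep['nested']['a'])` → prints [1, 7]

Answer:
[1, 3, 8, 177]
[1, 7, 560]
[1, 3, 8]
[1, 7]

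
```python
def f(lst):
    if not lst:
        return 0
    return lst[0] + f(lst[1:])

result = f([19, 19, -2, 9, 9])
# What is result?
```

19 + 19 + (-2) + 9 + 9 + 0 = 54

Answer: 54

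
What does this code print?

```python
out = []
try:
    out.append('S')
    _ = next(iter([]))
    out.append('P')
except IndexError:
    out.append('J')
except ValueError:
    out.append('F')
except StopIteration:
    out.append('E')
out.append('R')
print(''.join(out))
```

Execution trace: 'S' (try body) → 'E' (except StopIteration) → 'R' (after the try/except). Output: SER

Answer: SER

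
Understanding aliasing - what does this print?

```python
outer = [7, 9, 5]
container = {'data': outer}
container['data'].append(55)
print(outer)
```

Key concept: dict holds reference to list.
Step by step:
`outer = [7, 9, 5]` → outer = [7, 9, 5]
`container = {'data': outer}` → container = {'data': [7, 9, 5]}
`container['data'].append(55)` → outer = [7, 9, 5, 55]; container = {'data': [7, 9, 5, 55]}
`print(outer)` → prints [7, 9, 5, 55]

Answer: [7, 9, 5, 55]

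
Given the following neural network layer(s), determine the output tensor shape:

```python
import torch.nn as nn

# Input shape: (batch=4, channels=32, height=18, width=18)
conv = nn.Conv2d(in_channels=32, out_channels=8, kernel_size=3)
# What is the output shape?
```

Input: (4, 32, 18, 18) -> Output: (4, 8, 16, 16)

Answer: (4, 8, 16, 16)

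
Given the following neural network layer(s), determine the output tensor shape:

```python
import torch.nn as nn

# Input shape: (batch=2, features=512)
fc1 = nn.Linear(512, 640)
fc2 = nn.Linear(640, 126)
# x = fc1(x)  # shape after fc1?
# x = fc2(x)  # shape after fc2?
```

Input: (2, 512) -> after fc1: (2, 640) -> Output: (2, 126)

Answer: (2, 126)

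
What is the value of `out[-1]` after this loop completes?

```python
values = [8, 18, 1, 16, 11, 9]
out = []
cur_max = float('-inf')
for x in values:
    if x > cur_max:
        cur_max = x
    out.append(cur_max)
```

Running max ends at 18
`out` takes the values: [] → [8] → [8, 18] → [8, 18, 18] → [8, 18, 18, 18] → [8, 18, 18, 18, 18] → [8, 18, 18, 18, 18, 18]
So `out[-1]` = 18

Answer: 18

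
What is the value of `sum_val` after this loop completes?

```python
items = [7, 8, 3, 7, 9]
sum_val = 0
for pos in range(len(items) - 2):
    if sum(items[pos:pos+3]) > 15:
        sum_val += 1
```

Count windows with sum > 15
`sum_val` takes the values: 0 → 1 → 2 → 3

Answer: 3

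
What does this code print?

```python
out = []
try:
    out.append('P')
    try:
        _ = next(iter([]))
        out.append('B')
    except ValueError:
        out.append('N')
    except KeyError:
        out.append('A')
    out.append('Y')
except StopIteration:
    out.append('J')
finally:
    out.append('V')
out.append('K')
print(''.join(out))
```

Execution trace: 'P' (try body) → 'J' (except StopIteration) → 'V' (finally) → 'K' (after the try/except). Output: PJVK

Answer: PJVK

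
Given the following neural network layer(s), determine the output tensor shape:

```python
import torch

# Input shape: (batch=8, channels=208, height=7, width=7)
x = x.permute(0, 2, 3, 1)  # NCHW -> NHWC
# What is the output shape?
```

Input: (8, 208, 7, 7) -> Output: (8, 7, 7, 208)

Answer: (8, 7, 7, 208)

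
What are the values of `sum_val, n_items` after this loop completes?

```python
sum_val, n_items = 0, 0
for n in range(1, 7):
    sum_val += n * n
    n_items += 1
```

Sum of squares and count
`sum_val, n_items` takes the values: (0, 0) → (1, 0) → (1, 1) → (5, 1) → (5, 2) → (14, 2) → (14, 3) → (30, 3) → (30, 4) → (55, 4) → (55, 5) → (91, 5) → (91, 6)

Answer: 91, 6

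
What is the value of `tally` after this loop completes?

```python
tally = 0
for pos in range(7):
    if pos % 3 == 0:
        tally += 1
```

Count numbers divisible by 3 in range(7)
`tally` takes the values: 0 → 1 → 2 → 3

Answer: 3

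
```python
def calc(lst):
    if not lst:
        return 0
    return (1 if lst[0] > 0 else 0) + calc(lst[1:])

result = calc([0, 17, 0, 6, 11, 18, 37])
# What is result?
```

Count of positive elements in [0, 17, 0, 6, 11, 18, 37] = 5

Answer: 5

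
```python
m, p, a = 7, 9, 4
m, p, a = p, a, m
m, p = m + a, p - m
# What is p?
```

Trace:
`m, p, a = 7, 9, 4` → m = 7; p = 9; a = 4
`m, p, a = p, a, m` → m = 9; p = 4; a = 7
`m, p = m + a, p - m` → m = 16; p = -5
So p = -5

Answer: -5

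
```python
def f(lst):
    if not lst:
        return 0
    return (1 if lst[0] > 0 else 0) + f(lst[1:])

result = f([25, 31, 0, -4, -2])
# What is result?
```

Count of positive elements in [25, 31, 0, -4, -2] = 2

Answer: 2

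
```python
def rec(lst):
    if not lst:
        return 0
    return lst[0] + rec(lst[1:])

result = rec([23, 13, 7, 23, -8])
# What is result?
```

23 + 13 + 7 + 23 + (-8) + 0 = 58

Answer: 58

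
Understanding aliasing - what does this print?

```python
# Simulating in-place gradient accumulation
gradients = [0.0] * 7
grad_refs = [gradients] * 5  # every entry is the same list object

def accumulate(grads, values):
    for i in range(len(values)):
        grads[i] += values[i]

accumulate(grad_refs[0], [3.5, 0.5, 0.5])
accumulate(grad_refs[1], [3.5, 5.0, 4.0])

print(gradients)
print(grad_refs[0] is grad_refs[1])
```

Key concept: gradient accumulation aliasing.
Step by step:
`gradients = [0.0] * 7` → gradients = [0.0, 0.0, 0.0, 0.0, 0.0, 0.0, 0.0]
`grad_refs = [gradients] * 5` → grad_refs = [[0.0, 0.0, 0.0, 0.0, 0.0, 0.0, 0.0], [0.0, 0.0, 0.0, 0.0, 0.0, 0.0, 0.0], [0.0, 0.0, 0.0, 0.0, 0.0, 0.0, 0.0], [0.0, 0.0, 0.0, 0.0, 0.0, 0.0, 0.0], [0.0, 0.0, 0.0, 0.0, 0.0, 0.0, 0.0]]
`accumulate(grad_refs[0], [3.5, 0.5, 0.5])` → gradients = [3.5, 0.5, 0.5, 0.0, 0.0, 0.0, 0.0]; grad_refs = [[3.5, 0.5, 0.5, 0.0, 0.0, 0.0, 0.0], [3.5, 0.5, 0.5, 0.0, 0.0, 0.0, 0.0], [3.5, 0.5, 0.5, 0.0, 0.0, 0.0, 0.0], [3.5, 0.5, 0.5, 0.0, 0.0, 0.0, 0.0], [3.5, 0.5, 0.5, 0.0, 0.0, 0.0, 0.0]]
`accumulate(grad_refs[1], [3.5, 5.0, 4.0])` → gradients = [7.0, 5.5, 4.5, 0.0, 0.0, 0.0, 0.0]; grad_refs = [[7.0, 5.5, 4.5, 0.0, 0.0, 0.0, 0.0], [7.0, 5.5, 4.5, 0.0, 0.0, 0.0, 0.0], [7.0, 5.5, 4.5, 0.0, 0.0, 0.0, 0.0], [7.0, 5.5, 4.5, 0.0, 0.0, 0.0, 0.0], [7.0, 5.5, 4.5, 0.0, 0.0, 0.0, 0.0]]
`print(gradients)` → prints [7.0, 5.5, 4.5, 0.0, 0.0, 0.0, 0.0]
`print(grad_refs[0] is grad_refs[1])` → prints True

Answer:
[7.0, 5.5, 4.5, 0.0, 0.0, 0.0, 0.0]
True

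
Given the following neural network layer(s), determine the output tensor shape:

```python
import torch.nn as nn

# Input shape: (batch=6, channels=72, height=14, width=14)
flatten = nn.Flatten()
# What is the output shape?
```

Input: (6, 72, 14, 14) -> Output: (6, 14112)

Answer: (6, 14112)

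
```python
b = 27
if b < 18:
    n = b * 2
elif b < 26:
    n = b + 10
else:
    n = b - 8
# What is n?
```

Trace:
`b = 27` → b = 27
`if b < 18: ...` → b < 18 is False, b < 26 is False, take else branch → n = 19
So n = 19

Answer: 19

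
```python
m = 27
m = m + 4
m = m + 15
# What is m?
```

Trace:
`m = 27` → m = 27
`m = m + 4` → m = 31
`m = m + 15` → m = 46
So m = 46

Answer: 46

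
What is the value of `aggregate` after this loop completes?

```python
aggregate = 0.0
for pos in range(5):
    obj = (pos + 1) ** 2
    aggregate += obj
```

Sum of squared losses 1² + 2² + ... + 5²
`aggregate` takes the values: 0.0 → 1.0 → 5.0 → 14.0 → 30.0 → 55.0

Answer: 55.0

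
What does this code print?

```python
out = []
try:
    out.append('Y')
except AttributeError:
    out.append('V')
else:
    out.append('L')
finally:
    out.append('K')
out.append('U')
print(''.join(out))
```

Execution trace: 'Y' (try body, no exception) → 'L' (else) → 'K' (finally) → 'U' (after the try/except). Output: YLKU

Answer: YLKU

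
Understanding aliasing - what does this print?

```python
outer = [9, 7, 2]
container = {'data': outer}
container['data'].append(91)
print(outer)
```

Key concept: dict holds reference to list.
Step by step:
`outer = [9, 7, 2]` → outer = [9, 7, 2]
`container = {'data': outer}` → container = {'data': [9, 7, 2]}
`container['data'].append(91)` → outer = [9, 7, 2, 91]; container = {'data': [9, 7, 2, 91]}
`print(outer)` → prints [9, 7, 2, 91]

Answer: [9, 7, 2, 91]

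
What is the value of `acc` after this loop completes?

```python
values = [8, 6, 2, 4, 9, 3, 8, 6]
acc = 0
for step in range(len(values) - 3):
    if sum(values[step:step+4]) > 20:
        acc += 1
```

Count windows with sum > 20
`acc` takes the values: 0 → 1 → 2 → 3

Answer: 3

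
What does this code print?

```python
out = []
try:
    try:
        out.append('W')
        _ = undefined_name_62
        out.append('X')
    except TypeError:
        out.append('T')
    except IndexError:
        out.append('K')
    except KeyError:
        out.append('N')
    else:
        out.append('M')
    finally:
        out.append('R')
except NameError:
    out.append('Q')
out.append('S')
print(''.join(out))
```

Execution trace: 'W' (try body) → 'R' (finally) → 'Q' (outer except NameError) → 'S' (after the try/except). Output: WRQS

Answer: WRQS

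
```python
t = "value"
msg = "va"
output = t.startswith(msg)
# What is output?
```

Trace:
`t = "value"` → t = 'value'
`msg = "va"` → msg = 'va'
`output = t.startswith(msg)` → output = True
So output = True

Answer: True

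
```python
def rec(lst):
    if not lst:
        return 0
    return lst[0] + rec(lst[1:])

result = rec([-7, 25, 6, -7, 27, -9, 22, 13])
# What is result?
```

(-7) + 25 + 6 + (-7) + 27 + (-9) + 22 + 13 + 0 = 70

Answer: 70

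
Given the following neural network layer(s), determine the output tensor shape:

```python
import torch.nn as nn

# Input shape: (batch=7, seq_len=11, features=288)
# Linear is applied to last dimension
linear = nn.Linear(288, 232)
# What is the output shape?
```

Input: (7, 11, 288) -> Output: (7, 11, 232)

Answer: (7, 11, 232)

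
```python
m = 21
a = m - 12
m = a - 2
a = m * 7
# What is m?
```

Trace:
`m = 21` → m = 21
`a = m - 12` → a = 9
`m = a - 2` → m = 7
`a = m * 7` → a = 49
So m = 7

Answer: 7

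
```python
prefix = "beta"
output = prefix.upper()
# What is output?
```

Trace:
`prefix = "beta"` → prefix = 'beta'
`output = prefix.upper()` → output = 'BETA'
So output = 'BETA'

Answer: 'BETA'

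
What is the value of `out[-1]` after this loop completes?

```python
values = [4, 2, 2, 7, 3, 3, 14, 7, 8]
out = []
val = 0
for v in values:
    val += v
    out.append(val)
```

Cumulative sum ends at 50
`out` takes the values: [] → [4] → [4, 6] → [4, 6, 8] → [4, 6, 8, 15] → [4, 6, 8, 15, 18] → [4, 6, 8, 15, 18, 21] → [4, 6, 8, 15, 18, 21, 35] → [4, 6, 8, 15, 18, 21, 35, 42] → [4, 6, 8, 15, 18, 21, 35, 42, 50]
So `out[-1]` = 50

Answer: 50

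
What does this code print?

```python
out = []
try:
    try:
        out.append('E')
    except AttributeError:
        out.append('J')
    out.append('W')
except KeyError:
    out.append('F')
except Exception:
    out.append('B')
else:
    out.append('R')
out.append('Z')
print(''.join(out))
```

Execution trace: 'E' (inner try body, no exception) → 'W' (try body, no exception) → 'R' (else) → 'Z' (after the try/except). Output: EWRZ

Answer: EWRZ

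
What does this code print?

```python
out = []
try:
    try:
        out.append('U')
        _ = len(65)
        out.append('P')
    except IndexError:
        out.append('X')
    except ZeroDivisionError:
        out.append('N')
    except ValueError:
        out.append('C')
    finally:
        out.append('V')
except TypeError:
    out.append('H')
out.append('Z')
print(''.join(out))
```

Execution trace: 'U' (inner try body) → 'V' (inner finally) → 'H' (outer except TypeError) → 'Z' (after the try/except). Output: UVHZ

Answer: UVHZ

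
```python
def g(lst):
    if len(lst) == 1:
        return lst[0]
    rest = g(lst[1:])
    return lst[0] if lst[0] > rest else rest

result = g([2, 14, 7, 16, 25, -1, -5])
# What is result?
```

Recursive max over [2, 14, 7, 16, 25, -1, -5] = 25

Answer: 25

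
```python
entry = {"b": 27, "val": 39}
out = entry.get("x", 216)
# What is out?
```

Trace:
`entry = {"b": 27, "val": 39}` → entry = {'b': 27, 'val': 39}
`out = entry.get("x", 216)` → out = 216
So out = 216

Answer: 216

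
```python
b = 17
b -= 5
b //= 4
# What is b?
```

Trace:
`b = 17` → b = 17
`b -= 5` → b = 12
`b //= 4` → b = 3
So b = 3

Answer: 3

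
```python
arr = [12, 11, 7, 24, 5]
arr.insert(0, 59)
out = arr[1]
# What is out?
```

Trace:
`arr = [12, 11, 7, 24, 5]` → arr = [12, 11, 7, 24, 5]
`arr.insert(0, 59)` → arr = [59, 12, 11, 7, 24, 5]
`out = arr[1]` → out = 12
So out = 12

Answer: 12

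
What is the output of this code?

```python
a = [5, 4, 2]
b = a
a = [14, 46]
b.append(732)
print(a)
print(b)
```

Key concept: rebinding vs mutation: a is rebound to a new list, b still points at the original.
Step by step:
`a = [5, 4, 2]` → a = [5, 4, 2]
`b = a` → b = [5, 4, 2] (same object as a)
`a = [14, 46]` → a = [14, 46]
`b.append(732)` → b = [5, 4, 2, 732]
`print(a)` → prints [14, 46]
`print(b)` → prints [5, 4, 2, 732]

Answer:
[14, 46]
[5, 4, 2, 732]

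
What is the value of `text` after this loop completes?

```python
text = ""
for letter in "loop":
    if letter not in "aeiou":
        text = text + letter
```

Remove vowels from 'loop'
`text` takes the values: "" → "l" → "lp"

Answer: "lp"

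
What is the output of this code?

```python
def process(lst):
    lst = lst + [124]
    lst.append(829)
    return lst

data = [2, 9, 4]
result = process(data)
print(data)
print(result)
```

Key concept: rebinding parameter vs mutation.
Step by step:
`data = [2, 9, 4]` → data = [2, 9, 4]
`result = process(data)` → result = [2, 9, 4, 124, 829]
`print(data)` → prints [2, 9, 4]
`print(result)` → prints [2, 9, 4, 124, 829]

Answer:
[2, 9, 4]
[2, 9, 4, 124, 829]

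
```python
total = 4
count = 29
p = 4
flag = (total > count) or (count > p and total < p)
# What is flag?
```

Trace:
`total = 4` → total = 4
`count = 29` → count = 29
`p = 4` → p = 4
`flag = (total > count) or (count > p and total < p)` → flag = False
So flag = False

Answer: False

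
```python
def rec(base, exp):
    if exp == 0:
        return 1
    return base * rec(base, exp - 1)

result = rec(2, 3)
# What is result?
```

rec(2, 3) = 2 * 2 * 2 = 8

Answer: 8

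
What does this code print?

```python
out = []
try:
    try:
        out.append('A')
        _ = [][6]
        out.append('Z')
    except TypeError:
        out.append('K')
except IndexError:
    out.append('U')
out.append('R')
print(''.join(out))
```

Execution trace: 'A' (try body) → 'U' (outer except IndexError) → 'R' (after the try/except). Output: AUR

Answer: AUR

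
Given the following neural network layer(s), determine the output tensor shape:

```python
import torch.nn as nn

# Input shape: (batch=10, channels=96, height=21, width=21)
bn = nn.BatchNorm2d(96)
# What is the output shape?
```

Input: (10, 96, 21, 21) -> Output: (10, 96, 21, 21)

Answer: (10, 96, 21, 21)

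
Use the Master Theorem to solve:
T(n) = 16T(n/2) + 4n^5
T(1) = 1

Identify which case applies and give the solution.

a=16, b=2, f(n)=4n^5. log_2(16) = 4. Since c=5 > 4 and the regularity condition holds (16(n/2)^5 = (16/2^5)n^5 with 16/2^5 < 1), Case 3 applies: T(n) = Θ(f(n)) = O(n^5).

Answer: O(n^5) - Case 3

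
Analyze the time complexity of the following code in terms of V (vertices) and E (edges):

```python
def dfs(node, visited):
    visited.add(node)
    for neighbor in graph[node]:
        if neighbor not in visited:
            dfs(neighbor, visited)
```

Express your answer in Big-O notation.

This is Depth-first search (recursive). Time complexity: O(V + E).

Answer: O(V + E)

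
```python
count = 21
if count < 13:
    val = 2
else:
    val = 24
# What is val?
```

Trace:
`count = 21` → count = 21
`if count < 13: ...` → count < 13 is False, take else branch → val = 24
So val = 24

Answer: 24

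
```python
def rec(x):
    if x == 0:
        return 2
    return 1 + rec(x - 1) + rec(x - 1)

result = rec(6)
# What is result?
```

rec(x) = 1 + 2·rec(x-1), rec(0)=2. Closed form: (2+1)·2^6 - 1 = 191.

Answer: 191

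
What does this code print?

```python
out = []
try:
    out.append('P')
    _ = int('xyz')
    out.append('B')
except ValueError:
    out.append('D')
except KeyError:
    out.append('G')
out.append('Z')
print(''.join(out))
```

Execution trace: 'P' (try body) → 'D' (except ValueError) → 'Z' (after the try/except). Output: PDZ

Answer: PDZ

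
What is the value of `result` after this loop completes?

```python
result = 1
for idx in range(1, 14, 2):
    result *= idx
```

Product of 1, 3, 5, ... up to 13
`result` takes the values: 1 → 3 → 15 → 105 → 945 → 10395 → 135135

Answer: 135135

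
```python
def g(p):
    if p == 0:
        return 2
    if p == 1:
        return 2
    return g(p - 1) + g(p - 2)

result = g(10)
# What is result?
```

Build up from base cases: g(0)=2, g(1)=2, g(2)=4, g(3)=6, g(4)=10, g(5)=16, g(6)=26, ..., g(10)=178

Answer: 178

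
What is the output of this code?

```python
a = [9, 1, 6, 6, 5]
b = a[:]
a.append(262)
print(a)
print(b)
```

Key concept: slice [:] creates copy.
Step by step:
`a = [9, 1, 6, 6, 5]` → a = [9, 1, 6, 6, 5]
`b = a[:]` → b = [9, 1, 6, 6, 5]
`a.append(262)` → a = [9, 1, 6, 6, 5, 262]
`print(a)` → prints [9, 1, 6, 6, 5, 262]
`print(b)` → prints [9, 1, 6, 6, 5]

Answer:
[9, 1, 6, 6, 5, 262]
[9, 1, 6, 6, 5]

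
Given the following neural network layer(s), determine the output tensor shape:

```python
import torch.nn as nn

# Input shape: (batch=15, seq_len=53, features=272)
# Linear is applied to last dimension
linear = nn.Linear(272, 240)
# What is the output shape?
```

Input: (15, 53, 272) -> Output: (15, 53, 240)

Answer: (15, 53, 240)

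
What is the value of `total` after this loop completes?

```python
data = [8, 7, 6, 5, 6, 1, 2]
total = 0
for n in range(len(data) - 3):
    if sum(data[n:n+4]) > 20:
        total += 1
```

Count windows with sum > 20
`total` takes the values: 0 → 1 → 2

Answer: 2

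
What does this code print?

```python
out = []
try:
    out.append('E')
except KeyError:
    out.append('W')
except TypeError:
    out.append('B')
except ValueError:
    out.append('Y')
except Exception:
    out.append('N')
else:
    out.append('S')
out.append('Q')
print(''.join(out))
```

Execution trace: 'E' (try body, no exception) → 'S' (else) → 'Q' (after the try/except). Output: ESQ

Answer: ESQ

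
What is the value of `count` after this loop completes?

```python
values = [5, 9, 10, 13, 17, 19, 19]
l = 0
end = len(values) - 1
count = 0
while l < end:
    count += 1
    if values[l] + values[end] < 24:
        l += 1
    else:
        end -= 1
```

Steps to find pair summing to 24
`count` takes the values: 0 → 1 → 2 → 3 → 4 → 5 → 6

Answer: 6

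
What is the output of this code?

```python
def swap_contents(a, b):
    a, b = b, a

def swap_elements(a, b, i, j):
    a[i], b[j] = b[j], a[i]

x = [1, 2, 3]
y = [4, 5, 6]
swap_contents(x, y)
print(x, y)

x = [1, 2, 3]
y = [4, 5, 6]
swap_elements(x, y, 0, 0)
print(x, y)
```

Key concept: parameter rebinding vs mutation.
Step by step:
`x = [1, 2, 3]` → x = [1, 2, 3]
`y = [4, 5, 6]` → y = [4, 5, 6]
`swap_contents(x, y)` → no visible change to tracked variables
`print(x, y)` → prints [1, 2, 3] [4, 5, 6]
`x = [1, 2, 3]` → x = [1, 2, 3]
`y = [4, 5, 6]` → y = [4, 5, 6]
`swap_elements(x, y, 0, 0)` → x = [4, 2, 3]; y = [1, 5, 6]
`print(x, y)` → prints [4, 2, 3] [1, 5, 6]

Answer:
[1, 2, 3] [4, 5, 6]
[4, 2, 3] [1, 5, 6]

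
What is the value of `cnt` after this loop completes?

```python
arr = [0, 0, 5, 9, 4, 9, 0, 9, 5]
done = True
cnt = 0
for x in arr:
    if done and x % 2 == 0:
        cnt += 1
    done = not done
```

Count even values at even positions
`cnt` takes the values: 0 → 1 → 2 → 3

Answer: 3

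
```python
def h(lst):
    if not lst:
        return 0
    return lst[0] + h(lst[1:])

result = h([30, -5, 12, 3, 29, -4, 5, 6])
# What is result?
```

30 + (-5) + 12 + 3 + 29 + (-4) + 5 + 6 + 0 = 76

Answer: 76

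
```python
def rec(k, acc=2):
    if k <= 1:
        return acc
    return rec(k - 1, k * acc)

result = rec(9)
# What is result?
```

Accumulator trace (n, acc): (9, 2) -> (8, 18) -> (7, 144) -> (6, 1008) -> (5, 6048) -> (4, 30240) -> (3, 120960) -> (2, 362880) -> (1, 725760) -> return 725760

Answer: 725760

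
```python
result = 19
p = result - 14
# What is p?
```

Trace:
`result = 19` → result = 19
`p = result - 14` → p = 5
So p = 5

Answer: 5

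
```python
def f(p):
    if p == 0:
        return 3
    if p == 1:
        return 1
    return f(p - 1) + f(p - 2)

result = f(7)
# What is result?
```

Build up from base cases: f(0)=3, f(1)=1, f(2)=4, f(3)=5, f(4)=9, f(5)=14, f(6)=23, ..., f(7)=37

Answer: 37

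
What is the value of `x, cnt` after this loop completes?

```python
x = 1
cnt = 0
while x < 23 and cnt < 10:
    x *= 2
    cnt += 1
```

Double until >= 23 or 10 iterations
`x, cnt` takes the values: (1, 0) → (2, 0) → (2, 1) → (4, 1) → (4, 2) → (8, 2) → (8, 3) → (16, 3) → (16, 4) → (32, 4) → (32, 5)

Answer: 32, 5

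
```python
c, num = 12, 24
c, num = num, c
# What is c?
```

Trace:
`c, num = 12, 24` → c = 12; num = 24
`c, num = num, c` → c = 24; num = 12
So c = 24

Answer: 24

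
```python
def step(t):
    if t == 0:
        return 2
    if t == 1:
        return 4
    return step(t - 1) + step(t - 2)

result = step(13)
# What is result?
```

Build up from base cases: step(0)=2, step(1)=4, step(2)=6, step(3)=10, step(4)=16, step(5)=26, step(6)=42, ..., step(13)=1220

Answer: 1220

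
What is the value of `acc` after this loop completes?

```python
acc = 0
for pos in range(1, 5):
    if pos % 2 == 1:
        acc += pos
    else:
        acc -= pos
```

Add odd, subtract even
`acc` takes the values: 0 → 1 → -1 → 2 → -2

Answer: -2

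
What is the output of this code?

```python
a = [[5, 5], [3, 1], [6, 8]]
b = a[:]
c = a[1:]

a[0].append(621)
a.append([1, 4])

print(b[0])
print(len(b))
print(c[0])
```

Key concept: slice with nested mutation.
Step by step:
`a = [[5, 5], [3, 1], [6, 8]]` → a = [[5, 5], [3, 1], [6, 8]]
`b = a[:]` → b = [[5, 5], [3, 1], [6, 8]]
`c = a[1:]` → c = [[3, 1], [6, 8]]
`a[0].append(621)` → a = [[5, 5, 621], [3, 1], [6, 8]]; b = [[5, 5, 621], [3, 1], [6, 8]]
`a.append([1, 4])` → a = [[5, 5, 621], [3, 1], [6, 8], [1, 4]]
`print(b[0])` → prints [5, 5, 621]
`print(len(b))` → prints 3
`print(c[0])` → prints [3, 1]

Answer:
[5, 5, 621]
3
[3, 1]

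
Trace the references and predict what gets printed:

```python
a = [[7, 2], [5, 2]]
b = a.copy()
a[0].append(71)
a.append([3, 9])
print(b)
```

Key concept: shallow copy with nested lists.
Step by step:
`a = [[7, 2], [5, 2]]` → a = [[7, 2], [5, 2]]
`b = a.copy()` → b = [[7, 2], [5, 2]]
`a[0].append(71)` → a = [[7, 2, 71], [5, 2]]; b = [[7, 2, 71], [5, 2]]
`a.append([3, 9])` → a = [[7, 2, 71], [5, 2], [3, 9]]
`print(b)` → prints [[7, 2, 71], [5, 2]]

Answer: [[7, 2, 71], [5, 2]]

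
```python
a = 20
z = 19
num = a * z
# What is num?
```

Trace:
`a = 20` → a = 20
`z = 19` → z = 19
`num = a * z` → num = 380
So num = 380

Answer: 380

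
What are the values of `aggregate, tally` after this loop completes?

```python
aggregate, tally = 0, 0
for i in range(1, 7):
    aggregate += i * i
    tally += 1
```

Sum of squares and count
`aggregate, tally` takes the values: (0, 0) → (1, 0) → (1, 1) → (5, 1) → (5, 2) → (14, 2) → (14, 3) → (30, 3) → (30, 4) → (55, 4) → (55, 5) → (91, 5) → (91, 6)

Answer: 91, 6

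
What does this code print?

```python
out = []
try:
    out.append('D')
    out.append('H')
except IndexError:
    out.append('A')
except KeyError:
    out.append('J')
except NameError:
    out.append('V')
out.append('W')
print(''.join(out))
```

Execution trace: 'D' (try body) → 'H' (try body, no exception) → 'W' (after the try/except). Output: DHW

Answer: DHW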